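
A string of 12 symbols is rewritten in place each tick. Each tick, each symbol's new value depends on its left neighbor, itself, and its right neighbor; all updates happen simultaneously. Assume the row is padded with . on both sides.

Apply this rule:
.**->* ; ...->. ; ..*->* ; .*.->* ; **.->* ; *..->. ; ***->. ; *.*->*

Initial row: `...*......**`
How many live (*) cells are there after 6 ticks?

..**.....***
.***....**.*
**.*...*****
****..**...*
*..*.***..**
*.****.*.***
count of *: 9

9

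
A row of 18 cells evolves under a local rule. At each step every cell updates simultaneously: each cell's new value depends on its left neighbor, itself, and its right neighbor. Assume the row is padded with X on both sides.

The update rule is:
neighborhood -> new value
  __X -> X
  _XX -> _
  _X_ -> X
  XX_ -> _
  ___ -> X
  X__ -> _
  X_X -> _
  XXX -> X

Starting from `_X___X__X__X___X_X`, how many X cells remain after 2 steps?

_X_XXX_XX_XX_XXX__
_X__X_________X__X
count of X: 4

4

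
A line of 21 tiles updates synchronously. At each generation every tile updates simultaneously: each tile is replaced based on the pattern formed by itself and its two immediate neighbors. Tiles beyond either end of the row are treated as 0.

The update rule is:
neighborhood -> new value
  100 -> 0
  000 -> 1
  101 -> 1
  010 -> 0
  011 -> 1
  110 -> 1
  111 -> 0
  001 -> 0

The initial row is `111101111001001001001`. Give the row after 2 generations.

000101000011111111111

100111001000000000000
000101000011111111111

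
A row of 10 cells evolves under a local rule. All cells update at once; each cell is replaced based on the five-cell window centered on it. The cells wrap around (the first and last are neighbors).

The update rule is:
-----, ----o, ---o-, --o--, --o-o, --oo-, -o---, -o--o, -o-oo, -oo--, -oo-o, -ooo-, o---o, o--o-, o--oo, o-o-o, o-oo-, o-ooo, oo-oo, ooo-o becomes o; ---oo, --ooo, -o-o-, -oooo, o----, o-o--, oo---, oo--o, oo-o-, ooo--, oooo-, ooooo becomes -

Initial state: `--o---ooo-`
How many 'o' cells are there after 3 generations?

generation 1: ooooo--o--
generation 2: ------oooo
generation 3: --ooo-----
count of o: 3

3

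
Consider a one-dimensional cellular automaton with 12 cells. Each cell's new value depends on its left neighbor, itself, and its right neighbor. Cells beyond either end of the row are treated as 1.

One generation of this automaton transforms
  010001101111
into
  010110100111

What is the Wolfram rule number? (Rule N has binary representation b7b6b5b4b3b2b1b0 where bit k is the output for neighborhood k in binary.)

199

position 9: 111 → 1  (bit 7 = 1)
position 6: 110 → 1  (bit 6 = 1)
position 0: 101 → 0  (bit 5 = 0)
position 2: 100 → 0  (bit 4 = 0)
position 5: 011 → 0  (bit 3 = 0)
position 1: 010 → 1  (bit 2 = 1)
position 4: 001 → 1  (bit 1 = 1)
position 3: 000 → 1  (bit 0 = 1)
bits b7..b0 = 11000111 = 199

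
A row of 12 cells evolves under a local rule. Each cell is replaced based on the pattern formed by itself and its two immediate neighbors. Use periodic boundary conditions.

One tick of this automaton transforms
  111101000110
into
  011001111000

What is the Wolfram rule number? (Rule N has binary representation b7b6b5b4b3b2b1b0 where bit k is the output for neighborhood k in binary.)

position 1: 111 → 1  (bit 7 = 1)
position 3: 110 → 0  (bit 6 = 0)
position 4: 101 → 0  (bit 5 = 0)
position 6: 100 → 1  (bit 4 = 1)
position 0: 011 → 0  (bit 3 = 0)
position 5: 010 → 1  (bit 2 = 1)
position 8: 001 → 1  (bit 1 = 1)
position 7: 000 → 1  (bit 0 = 1)
bits b7..b0 = 10010111 = 151

151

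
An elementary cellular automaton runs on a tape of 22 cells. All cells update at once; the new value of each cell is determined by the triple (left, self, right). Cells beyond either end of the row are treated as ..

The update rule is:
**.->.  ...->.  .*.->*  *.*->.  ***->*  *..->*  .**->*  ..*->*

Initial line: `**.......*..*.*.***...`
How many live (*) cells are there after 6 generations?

12

generation 1: *.*.....*****.*.**.*..
generation 2: *.**...*****..*.*..**.
generation 3: *.*.*.*****.***.****.*
generation 4: *.*.*.****..**..***..*
generation 5: *.*.*.***.***.****.***
generation 6: *.*.*.**..**..***..**.
count of *: 12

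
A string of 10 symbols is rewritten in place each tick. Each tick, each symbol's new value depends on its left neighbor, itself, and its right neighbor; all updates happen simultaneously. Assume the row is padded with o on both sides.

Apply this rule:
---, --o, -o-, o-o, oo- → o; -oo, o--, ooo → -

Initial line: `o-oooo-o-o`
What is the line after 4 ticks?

--oooo-o-o

oo---oooo-
-o-oo---oo
ooo-o-oo--
--oooo-o-o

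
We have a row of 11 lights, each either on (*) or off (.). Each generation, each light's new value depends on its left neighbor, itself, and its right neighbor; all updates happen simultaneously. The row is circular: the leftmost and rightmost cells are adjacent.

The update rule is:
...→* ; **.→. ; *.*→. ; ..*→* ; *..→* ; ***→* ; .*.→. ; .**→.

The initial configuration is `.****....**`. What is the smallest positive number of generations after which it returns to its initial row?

..**.****..
**....**.**
*.****....*
...**.****.
***....**.*
**.****....
....**.****
****....**.
.**.****...
*....**.***
.****....**

11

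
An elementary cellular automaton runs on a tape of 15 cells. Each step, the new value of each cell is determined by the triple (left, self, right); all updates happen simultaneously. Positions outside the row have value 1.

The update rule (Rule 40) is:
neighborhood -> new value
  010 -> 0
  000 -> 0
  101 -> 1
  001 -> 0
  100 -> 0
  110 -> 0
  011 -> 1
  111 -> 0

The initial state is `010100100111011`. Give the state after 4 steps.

101000000100110
010000000000101
100000000000011
000000000000010

000000000000010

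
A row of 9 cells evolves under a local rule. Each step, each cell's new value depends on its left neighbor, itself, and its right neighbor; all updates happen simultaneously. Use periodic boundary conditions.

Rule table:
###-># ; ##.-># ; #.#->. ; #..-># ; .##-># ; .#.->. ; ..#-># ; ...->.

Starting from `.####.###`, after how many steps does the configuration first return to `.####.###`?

1

.####.###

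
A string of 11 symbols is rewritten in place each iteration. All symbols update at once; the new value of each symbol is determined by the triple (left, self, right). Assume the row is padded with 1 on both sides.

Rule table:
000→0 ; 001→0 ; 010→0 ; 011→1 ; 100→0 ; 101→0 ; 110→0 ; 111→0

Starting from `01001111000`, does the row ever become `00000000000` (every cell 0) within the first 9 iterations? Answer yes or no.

yes

00001000000
00000000000
all cells are 0 at iteration 2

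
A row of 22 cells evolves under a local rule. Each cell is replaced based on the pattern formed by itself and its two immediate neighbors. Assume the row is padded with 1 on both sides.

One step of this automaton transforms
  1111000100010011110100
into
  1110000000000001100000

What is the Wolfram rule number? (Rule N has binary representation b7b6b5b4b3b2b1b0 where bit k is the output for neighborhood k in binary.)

128

position 0: 111 → 1  (bit 7 = 1)
position 3: 110 → 0  (bit 6 = 0)
position 18: 101 → 0  (bit 5 = 0)
position 4: 100 → 0  (bit 4 = 0)
position 14: 011 → 0  (bit 3 = 0)
position 7: 010 → 0  (bit 2 = 0)
position 6: 001 → 0  (bit 1 = 0)
position 5: 000 → 0  (bit 0 = 0)
bits b7..b0 = 10000000 = 128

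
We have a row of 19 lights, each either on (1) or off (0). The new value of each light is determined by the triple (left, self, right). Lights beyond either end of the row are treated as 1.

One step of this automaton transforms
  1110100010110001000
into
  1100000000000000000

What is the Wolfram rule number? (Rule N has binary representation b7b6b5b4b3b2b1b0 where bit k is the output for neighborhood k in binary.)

position 0: 111 → 1  (bit 7 = 1)
position 2: 110 → 0  (bit 6 = 0)
position 3: 101 → 0  (bit 5 = 0)
position 5: 100 → 0  (bit 4 = 0)
position 10: 011 → 0  (bit 3 = 0)
position 4: 010 → 0  (bit 2 = 0)
position 7: 001 → 0  (bit 1 = 0)
position 6: 000 → 0  (bit 0 = 0)
bits b7..b0 = 10000000 = 128

128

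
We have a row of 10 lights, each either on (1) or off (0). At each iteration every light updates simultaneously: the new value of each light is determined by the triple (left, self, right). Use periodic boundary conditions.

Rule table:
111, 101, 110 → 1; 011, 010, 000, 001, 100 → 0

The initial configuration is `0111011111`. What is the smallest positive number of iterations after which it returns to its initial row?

10

1011101111
1101110111
1110111011
1111011101
1111101110
0111110111
1011111011
1101111101
1110111110
0111011111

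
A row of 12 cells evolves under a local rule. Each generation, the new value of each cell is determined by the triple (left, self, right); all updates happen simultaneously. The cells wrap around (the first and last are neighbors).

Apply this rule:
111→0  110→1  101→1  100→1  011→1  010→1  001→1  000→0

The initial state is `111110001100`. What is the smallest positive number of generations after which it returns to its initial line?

36

generation 1: 100011011111
generation 2: 110111110000
generation 3: 111100011001
generation 4: 000110111111
generation 5: 101111100001
generation 6: 111000110011
generation 7: 001101111110
generation 8: 011111000011
generation 9: 110001100111
generation 10: 011011111100
generation 11: 111110000110
generation 12: 100011001111
generation 13: 110111111000
generation 14: 111100001101
generation 15: 000110011111
generation 16: 101111110001
generation 17: 111000011011
generation 18: 001100111110
generation 19: 011111100011
generation 20: 110000110111
generation 21: 011001111100
generation 22: 111111000110
generation 23: 100001101111
generation 24: 110011111000
generation 25: 111110001101
generation 26: 000011011111
generation 27: 100111110001
generation 28: 111100011011
generation 29: 000110111110
generation 30: 001111100011
generation 31: 111000110111
generation 32: 001101111100
generation 33: 011111000110
generation 34: 110001101111
generation 35: 011011111000
generation 36: 111110001100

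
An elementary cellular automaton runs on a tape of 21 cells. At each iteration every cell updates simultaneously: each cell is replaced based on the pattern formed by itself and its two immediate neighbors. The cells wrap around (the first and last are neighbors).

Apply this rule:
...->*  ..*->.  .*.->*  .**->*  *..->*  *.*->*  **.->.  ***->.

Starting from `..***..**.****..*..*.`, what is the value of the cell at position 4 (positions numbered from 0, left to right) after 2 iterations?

.

iteration 1: *.*..*.*.**...*.**.**
iteration 2: .***.*****.**.***.**.
position 4 holds .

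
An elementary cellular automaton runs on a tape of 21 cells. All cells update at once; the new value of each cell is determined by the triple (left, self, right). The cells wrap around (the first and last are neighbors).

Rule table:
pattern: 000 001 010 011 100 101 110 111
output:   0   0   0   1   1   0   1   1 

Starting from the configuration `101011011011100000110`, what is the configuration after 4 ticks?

110011011011111110111

tick 1: 000011011011110000110
tick 2: 000011011011111000111
tick 3: 100011011011111100111
tick 4: 110011011011111110111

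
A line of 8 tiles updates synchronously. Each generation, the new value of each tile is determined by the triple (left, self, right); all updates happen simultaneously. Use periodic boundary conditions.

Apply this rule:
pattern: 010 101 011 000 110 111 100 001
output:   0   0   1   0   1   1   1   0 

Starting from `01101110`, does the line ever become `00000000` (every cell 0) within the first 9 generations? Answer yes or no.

no

01101111
01101111  (fixed point — unchanged through generation 9)
generation 9 is 01101111, still not uniform 0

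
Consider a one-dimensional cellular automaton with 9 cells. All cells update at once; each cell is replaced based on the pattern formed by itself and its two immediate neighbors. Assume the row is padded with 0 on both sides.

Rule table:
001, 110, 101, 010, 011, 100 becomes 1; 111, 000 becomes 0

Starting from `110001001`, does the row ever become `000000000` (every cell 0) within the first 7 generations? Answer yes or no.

no

111011111
101110001
111011011
101111111
111000001
101100011
111110111
generation 7 is 111110111, still not uniform 0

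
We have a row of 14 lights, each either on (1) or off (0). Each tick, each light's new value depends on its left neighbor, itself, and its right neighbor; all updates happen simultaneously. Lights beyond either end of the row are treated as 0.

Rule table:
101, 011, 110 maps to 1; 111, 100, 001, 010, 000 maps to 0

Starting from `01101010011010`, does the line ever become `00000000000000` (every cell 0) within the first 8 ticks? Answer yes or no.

01110100011100
01011000010100
00111000001000
00101000000000
00010000000000
00000000000000
all cells are 0 at tick 6

yes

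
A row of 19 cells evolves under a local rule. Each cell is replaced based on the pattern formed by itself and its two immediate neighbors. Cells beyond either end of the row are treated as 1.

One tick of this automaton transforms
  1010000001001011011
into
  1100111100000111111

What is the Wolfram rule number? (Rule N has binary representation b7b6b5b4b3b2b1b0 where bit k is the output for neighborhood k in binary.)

233

position 18: 111 → 1  (bit 7 = 1)
position 0: 110 → 1  (bit 6 = 1)
position 1: 101 → 1  (bit 5 = 1)
position 3: 100 → 0  (bit 4 = 0)
position 14: 011 → 1  (bit 3 = 1)
position 2: 010 → 0  (bit 2 = 0)
position 8: 001 → 0  (bit 1 = 0)
position 4: 000 → 1  (bit 0 = 1)
bits b7..b0 = 11101001 = 233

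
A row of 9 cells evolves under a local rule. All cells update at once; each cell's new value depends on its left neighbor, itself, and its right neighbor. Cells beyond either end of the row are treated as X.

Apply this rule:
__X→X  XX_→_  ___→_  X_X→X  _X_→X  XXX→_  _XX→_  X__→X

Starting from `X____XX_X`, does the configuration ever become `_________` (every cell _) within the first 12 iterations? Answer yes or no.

iteration 1: _X__X__X_
iteration 2: XXXXXXXXX
iteration 3: _________
all cells are _ at iteration 3

yes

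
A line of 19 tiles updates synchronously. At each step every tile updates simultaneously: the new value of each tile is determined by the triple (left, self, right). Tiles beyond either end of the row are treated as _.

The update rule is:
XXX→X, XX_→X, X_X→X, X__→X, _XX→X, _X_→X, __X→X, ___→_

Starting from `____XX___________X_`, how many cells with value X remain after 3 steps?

step 1: ___XXXX_________XXX
step 2: __XXXXXX_______XXXX
step 3: _XXXXXXXX_____XXXXX
count of X: 13

13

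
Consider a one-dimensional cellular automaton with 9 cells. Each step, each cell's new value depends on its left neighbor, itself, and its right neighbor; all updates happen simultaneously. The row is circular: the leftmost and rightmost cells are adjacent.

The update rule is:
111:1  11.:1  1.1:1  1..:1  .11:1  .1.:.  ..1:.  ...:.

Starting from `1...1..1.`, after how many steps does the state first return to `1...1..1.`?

9

step 1: .1...1..1
step 2: 1.1...1..
step 3: .1.1...1.
step 4: ..1.1...1
step 5: 1..1.1...
step 6: .1..1.1..
step 7: ..1..1.1.
step 8: ...1..1.1
step 9: 1...1..1.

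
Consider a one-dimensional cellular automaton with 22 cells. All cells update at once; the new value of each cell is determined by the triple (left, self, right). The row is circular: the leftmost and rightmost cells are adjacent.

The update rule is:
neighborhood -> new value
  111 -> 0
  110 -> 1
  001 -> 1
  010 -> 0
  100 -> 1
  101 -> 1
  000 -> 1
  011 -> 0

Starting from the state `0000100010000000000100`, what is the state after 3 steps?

step 1: 1111011101111111111011
step 2: 0001100110000000001100
step 3: 1110111011111111110111

1110111011111111110111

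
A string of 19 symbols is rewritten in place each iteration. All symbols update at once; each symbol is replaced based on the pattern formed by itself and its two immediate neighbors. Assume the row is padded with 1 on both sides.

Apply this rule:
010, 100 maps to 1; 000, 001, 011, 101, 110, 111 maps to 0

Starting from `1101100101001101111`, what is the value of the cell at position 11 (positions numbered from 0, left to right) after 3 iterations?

iteration 1: 0000010101100000000
iteration 2: 1000010100010000000
iteration 3: 0100010110011000000
position 11 holds 1

1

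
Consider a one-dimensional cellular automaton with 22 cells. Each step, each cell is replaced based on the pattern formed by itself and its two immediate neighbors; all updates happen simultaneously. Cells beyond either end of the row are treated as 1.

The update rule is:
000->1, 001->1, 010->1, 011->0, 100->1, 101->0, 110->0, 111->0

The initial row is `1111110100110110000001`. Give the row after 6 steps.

1111111000111110000000

step 1: 0000000111000001111110
step 2: 1111111000111110000000
step 3: 0000000111000001111111
step 4: 1111111000111110000000  (repeats step 2; period 2)
step 6: 1111111000111110000000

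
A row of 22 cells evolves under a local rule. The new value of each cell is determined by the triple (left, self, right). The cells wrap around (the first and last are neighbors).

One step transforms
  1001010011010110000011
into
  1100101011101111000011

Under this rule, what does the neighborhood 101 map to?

At position 4 the neighborhood is 101; the next row has 1 there.

1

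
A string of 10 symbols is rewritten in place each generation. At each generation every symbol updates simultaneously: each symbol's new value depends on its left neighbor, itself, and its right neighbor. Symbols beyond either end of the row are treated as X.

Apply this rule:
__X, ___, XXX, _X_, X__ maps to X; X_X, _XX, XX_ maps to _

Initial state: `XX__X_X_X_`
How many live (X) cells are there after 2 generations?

X_XXX_X_X_
___X__X_X_
count of X: 3

3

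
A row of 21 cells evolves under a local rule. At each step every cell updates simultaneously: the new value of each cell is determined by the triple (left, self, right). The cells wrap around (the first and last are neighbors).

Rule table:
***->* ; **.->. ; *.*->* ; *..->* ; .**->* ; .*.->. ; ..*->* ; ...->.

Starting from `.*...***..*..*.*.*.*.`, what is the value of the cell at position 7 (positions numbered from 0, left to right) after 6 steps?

*

*.*.***.**.**.*.*.*.*
.*.***.**.**.*.*.*.**
*.***.**.**.*.*.*.**.
.***.**.**.*.*.*.**.*
***.**.**.*.*.*.**.*.
**.**.**.*.*.*.**.*.*
position 7 holds *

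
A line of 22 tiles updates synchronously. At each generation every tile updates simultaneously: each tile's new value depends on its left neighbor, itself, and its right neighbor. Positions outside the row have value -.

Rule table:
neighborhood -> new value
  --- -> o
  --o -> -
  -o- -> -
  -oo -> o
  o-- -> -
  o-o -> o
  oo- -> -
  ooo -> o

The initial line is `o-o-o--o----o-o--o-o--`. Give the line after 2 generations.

generation 1: -o-o-----oo--o----o--o
generation 2: --o--ooo-o-----oo-----

--o--ooo-o-----oo-----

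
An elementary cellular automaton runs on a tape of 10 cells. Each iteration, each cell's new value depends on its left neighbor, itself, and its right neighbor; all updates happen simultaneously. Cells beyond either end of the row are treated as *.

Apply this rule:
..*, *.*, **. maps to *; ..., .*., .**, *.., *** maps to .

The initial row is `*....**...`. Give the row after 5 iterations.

*...*.*..*
*..*.*..*.
*.*.*..*.*
**.*..*.*.
.**..*.*.*

.**..*.*.*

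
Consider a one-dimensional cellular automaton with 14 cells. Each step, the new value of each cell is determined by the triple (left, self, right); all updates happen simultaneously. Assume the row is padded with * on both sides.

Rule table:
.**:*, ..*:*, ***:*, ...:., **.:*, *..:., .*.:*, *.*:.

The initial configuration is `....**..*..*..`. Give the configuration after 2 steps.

...***.**.**.*
..****.**.**.*

..****.**.**.*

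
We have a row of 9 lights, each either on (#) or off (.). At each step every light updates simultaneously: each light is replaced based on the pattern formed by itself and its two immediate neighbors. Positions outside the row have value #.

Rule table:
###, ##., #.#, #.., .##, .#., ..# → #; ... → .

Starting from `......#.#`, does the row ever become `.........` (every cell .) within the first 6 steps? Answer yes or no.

#....####
##..#####
#########
#########  (fixed point — unchanged through step 6)
step 6 is #########, still not uniform .

no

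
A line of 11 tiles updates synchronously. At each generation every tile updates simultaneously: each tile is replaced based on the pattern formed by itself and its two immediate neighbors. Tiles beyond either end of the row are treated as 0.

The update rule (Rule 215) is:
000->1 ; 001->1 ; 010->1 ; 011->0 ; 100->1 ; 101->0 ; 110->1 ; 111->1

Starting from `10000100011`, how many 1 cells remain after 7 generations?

11111111101
01111111101
10111111101
10011111101
11101111101
01100111101
10111011101
count of 1: 8

8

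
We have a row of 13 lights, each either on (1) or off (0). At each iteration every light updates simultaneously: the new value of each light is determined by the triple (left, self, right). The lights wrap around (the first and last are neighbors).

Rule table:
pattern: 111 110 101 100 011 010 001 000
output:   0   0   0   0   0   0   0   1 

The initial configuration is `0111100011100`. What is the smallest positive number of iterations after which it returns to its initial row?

2

0000001000001
0111100011100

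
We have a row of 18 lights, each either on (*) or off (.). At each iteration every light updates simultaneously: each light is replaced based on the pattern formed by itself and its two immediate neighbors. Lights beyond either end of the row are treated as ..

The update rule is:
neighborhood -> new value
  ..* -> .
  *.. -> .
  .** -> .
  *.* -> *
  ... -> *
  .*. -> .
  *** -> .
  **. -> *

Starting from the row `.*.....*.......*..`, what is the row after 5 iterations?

*...******...*****

...***...*****...*
**...*.*.....*.*..
.*.*..*..***..*..*
..*........*......
*...******...*****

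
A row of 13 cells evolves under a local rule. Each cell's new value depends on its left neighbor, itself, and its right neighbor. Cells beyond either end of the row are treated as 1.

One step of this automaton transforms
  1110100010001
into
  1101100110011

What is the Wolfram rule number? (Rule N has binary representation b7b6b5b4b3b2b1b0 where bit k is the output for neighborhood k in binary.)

174

position 0: 111 → 1  (bit 7 = 1)
position 2: 110 → 0  (bit 6 = 0)
position 3: 101 → 1  (bit 5 = 1)
position 5: 100 → 0  (bit 4 = 0)
position 12: 011 → 1  (bit 3 = 1)
position 4: 010 → 1  (bit 2 = 1)
position 7: 001 → 1  (bit 1 = 1)
position 6: 000 → 0  (bit 0 = 0)
bits b7..b0 = 10101110 = 174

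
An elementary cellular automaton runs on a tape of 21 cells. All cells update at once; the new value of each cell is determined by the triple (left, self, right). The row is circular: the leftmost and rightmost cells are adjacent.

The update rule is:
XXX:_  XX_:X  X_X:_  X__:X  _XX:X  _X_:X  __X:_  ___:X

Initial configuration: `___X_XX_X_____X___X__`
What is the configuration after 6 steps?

_X_X_XX_X_X_X_X_X_X_X

XX_X_XX_XXXXX_XXX_XXX
_X_X_XX_X___X_X_X_X__
_X_X_XX_XXX_X_X_X_XXX
_X_X_XX_X_X_X_X_X_X_X
_X_X_XX_X_X_X_X_X_X_X  (fixed point — unchanged through step 6)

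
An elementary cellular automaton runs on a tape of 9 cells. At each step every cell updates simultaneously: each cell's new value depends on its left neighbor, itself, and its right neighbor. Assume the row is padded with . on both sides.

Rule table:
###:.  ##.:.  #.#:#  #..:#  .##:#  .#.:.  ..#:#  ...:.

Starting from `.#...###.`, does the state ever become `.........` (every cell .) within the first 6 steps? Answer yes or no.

no

#.#.##..#
.#.##.##.
#.##.##.#
.##.##.#.
##.##.#.#
#.##.#.#.
step 6 is #.##.#.#., still not uniform .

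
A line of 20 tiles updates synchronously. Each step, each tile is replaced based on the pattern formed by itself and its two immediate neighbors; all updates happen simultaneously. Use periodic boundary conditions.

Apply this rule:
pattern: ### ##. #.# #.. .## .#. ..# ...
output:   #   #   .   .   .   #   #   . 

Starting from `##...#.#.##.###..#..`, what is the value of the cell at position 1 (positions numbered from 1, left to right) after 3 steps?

step 1: .#..##.#..#..##.##.#
step 2: .#.#.#.#.##.#.#..#.#
step 3: .#.#.#.#..#.#.#.##.#
position 1 holds .

.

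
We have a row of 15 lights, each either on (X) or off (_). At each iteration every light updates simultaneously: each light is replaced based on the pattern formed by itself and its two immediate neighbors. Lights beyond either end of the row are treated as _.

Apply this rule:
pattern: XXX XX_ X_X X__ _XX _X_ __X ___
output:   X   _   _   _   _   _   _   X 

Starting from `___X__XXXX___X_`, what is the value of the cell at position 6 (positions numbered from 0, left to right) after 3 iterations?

iteration 1: XX_____XX__X___
iteration 2: ___XXX_______XX
iteration 3: XX__X__XXXXX___
position 6 holds _

_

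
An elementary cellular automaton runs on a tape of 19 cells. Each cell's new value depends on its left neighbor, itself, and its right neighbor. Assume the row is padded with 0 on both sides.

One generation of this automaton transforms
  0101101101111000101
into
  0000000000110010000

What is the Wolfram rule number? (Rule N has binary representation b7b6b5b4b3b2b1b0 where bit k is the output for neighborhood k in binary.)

position 10: 111 → 1  (bit 7 = 1)
position 4: 110 → 0  (bit 6 = 0)
position 2: 101 → 0  (bit 5 = 0)
position 13: 100 → 0  (bit 4 = 0)
position 3: 011 → 0  (bit 3 = 0)
position 1: 010 → 0  (bit 2 = 0)
position 0: 001 → 0  (bit 1 = 0)
position 14: 000 → 1  (bit 0 = 1)
bits b7..b0 = 10000001 = 129

129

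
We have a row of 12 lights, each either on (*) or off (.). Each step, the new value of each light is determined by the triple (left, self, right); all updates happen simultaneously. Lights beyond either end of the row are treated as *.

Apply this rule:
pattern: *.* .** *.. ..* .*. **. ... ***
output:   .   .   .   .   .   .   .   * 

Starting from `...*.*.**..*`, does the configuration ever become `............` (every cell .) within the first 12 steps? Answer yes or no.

step 1: ............
all cells are . at step 1

yes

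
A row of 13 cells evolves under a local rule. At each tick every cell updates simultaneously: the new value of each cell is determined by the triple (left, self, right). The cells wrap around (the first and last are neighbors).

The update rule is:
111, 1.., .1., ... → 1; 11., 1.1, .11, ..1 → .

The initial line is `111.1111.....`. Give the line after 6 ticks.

1...1111.1111

.1...11.1111.
.111.....11.1
..1.1111....1
1.1..11.111.1
..11.....1...
1...1111.1111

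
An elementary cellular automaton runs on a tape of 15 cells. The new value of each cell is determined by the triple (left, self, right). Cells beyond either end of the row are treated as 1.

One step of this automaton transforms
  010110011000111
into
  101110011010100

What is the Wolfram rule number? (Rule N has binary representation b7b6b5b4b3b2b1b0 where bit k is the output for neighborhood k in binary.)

105

position 13: 111 → 0  (bit 7 = 0)
position 4: 110 → 1  (bit 6 = 1)
position 0: 101 → 1  (bit 5 = 1)
position 5: 100 → 0  (bit 4 = 0)
position 3: 011 → 1  (bit 3 = 1)
position 1: 010 → 0  (bit 2 = 0)
position 6: 001 → 0  (bit 1 = 0)
position 10: 000 → 1  (bit 0 = 1)
bits b7..b0 = 01101001 = 105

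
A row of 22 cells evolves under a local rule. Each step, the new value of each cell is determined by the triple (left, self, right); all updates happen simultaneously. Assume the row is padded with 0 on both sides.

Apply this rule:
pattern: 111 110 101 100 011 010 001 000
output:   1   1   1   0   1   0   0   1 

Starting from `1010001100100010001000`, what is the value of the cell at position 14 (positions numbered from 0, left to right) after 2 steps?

1

0100101100001000100011
0000011101100010001011
position 14 holds 1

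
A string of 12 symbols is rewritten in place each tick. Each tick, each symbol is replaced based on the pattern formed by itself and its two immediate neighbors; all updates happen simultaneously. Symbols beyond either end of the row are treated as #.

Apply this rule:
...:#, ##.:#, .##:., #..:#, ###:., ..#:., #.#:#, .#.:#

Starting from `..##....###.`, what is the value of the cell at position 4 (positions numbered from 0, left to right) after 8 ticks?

tick 1: #..####...##
tick 2: ##....###...
tick 3: .####...###.
tick 4: #...###...##
tick 5: ###...###...
tick 6: ..###...###.
tick 7: #...###...##  (repeats tick 4; period 3)
tick 8: ###...###...
position 4 holds .

.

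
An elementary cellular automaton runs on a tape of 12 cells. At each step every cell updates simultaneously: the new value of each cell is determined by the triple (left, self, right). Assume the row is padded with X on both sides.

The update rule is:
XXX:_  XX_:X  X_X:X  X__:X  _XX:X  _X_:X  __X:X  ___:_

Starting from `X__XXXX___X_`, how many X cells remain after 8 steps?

8

XXXX__XX_XXX
___XXXXXXX__
X_XX_____XXX
XXXXX___XX__
____XX_XXXXX
X__XXXXX____
XXXX___XX__X
___XX_XXXXXX
count of X: 8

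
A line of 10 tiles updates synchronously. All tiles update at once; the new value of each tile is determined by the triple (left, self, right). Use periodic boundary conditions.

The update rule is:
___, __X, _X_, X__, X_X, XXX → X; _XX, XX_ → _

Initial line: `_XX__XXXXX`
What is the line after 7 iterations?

X__XX_XXX_
XXX__X_X_X
XX_XXXXXX_
__X_XXXX_X
XXXX_XX_XX
XXX_X__X_X
XX_XXXXXX_

XX_XXXXXX_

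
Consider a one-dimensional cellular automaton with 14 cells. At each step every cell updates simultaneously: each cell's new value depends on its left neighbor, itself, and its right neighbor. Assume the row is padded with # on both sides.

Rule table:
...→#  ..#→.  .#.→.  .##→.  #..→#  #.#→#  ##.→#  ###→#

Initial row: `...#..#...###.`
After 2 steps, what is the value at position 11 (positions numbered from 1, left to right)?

step 1: ##..#..##..###
step 2: ###..#..##..##
position 11 holds .

.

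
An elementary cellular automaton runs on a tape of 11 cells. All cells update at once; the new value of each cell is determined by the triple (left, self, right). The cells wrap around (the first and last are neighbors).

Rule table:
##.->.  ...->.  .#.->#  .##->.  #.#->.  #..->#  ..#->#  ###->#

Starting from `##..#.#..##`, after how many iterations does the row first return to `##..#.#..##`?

#.###.###.#
...#...#...
..###.###..
.#.#...#.#.
##.##.##.##
#.........#
.#.......#.
###.....###
##.#...#.##
#..##.##..#
.##.....##.
#..#...#..#
.####.####.
#.##...##.#
....#.#....
...##.##...
..#.....#..
.###...###.
#.#.#.#.#.#
..#.#.#.#..
.##.#.#.##.
#...#.#...#
.#.##.##.#.
##.......##
#.#.....#.#
..##...##..
.#..#.#..#.
#####.#####
####...####
###.#.#.###
##..#.#..##

31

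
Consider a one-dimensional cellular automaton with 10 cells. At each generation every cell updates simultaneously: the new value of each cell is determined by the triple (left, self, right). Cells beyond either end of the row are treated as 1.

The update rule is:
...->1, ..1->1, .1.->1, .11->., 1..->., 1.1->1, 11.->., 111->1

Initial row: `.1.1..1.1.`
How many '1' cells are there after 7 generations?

7

1111.11111
111.1.1111
11.111.111
1.1.1.1.11
.1111111.1
1.11111.1.
.1.111.111
count of 1: 7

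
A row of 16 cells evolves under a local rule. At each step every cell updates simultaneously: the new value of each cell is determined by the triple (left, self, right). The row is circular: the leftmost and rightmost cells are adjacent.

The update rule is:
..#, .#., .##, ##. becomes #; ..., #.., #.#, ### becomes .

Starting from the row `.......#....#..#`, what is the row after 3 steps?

......##...##.##
.....###..###.##
....##.#.##.#.##

....##.#.##.#.##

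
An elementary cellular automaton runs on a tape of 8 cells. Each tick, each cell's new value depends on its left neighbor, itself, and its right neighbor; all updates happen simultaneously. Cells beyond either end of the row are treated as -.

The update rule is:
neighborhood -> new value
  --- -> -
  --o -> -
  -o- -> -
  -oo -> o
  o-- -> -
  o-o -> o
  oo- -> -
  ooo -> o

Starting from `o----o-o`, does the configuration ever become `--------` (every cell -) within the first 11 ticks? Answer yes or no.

yes

------o-
--------
all cells are - at tick 2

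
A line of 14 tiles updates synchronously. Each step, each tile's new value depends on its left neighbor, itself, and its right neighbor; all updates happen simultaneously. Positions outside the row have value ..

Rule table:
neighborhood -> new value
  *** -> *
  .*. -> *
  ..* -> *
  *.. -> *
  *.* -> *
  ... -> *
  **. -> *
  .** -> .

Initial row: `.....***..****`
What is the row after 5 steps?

.**.*****.****

*****.****.***
.*****.****.**
*.*****.****.*
**.*****.*****
.**.*****.****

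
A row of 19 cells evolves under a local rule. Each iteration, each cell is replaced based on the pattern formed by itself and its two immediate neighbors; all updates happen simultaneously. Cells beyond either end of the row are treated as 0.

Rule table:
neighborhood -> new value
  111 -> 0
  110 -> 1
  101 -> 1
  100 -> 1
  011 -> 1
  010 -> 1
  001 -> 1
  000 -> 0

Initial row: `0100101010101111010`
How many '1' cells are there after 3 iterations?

1111111111111001111
1000000000001111001
1100000000011001111
count of 1: 8

8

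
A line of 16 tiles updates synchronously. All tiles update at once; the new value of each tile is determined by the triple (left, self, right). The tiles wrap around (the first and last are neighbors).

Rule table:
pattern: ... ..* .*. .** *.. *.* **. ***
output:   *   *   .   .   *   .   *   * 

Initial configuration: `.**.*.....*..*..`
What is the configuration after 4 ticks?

*.*..*****.**.**
*..**.****..*..*
***.*..*****.**.
.**..**.****..*.

.**..**.****..*.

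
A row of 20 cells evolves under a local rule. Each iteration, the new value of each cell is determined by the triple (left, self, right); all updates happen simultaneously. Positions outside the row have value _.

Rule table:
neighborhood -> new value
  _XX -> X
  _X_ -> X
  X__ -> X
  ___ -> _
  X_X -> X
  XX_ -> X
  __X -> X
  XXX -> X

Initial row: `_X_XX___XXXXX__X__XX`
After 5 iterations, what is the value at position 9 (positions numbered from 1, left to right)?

XXXXXX_XXXXXXXXXXXXX
XXXXXXXXXXXXXXXXXXXX
XXXXXXXXXXXXXXXXXXXX  (fixed point — unchanged through iteration 5)
position 9 holds X

X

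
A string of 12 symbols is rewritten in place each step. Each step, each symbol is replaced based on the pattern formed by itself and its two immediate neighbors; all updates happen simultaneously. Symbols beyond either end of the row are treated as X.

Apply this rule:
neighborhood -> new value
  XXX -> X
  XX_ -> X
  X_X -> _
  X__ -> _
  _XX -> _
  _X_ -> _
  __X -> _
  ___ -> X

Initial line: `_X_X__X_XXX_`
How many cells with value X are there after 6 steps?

_________XX_
_XXXXXXX__X_
__XXXXXX____
___XXXXX_XX_
_X__XXXX__X_
_____XXX____
count of X: 3

3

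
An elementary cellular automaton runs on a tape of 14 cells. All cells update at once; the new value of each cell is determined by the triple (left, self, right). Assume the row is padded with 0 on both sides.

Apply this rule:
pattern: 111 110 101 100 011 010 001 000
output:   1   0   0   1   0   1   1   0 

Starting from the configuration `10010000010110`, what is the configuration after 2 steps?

01110101001011

11111000110001
01110101001011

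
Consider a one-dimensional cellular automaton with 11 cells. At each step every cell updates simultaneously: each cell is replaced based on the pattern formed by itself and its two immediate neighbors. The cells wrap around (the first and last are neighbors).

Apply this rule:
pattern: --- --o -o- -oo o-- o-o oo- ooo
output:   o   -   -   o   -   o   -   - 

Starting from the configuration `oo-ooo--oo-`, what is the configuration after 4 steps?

o--o---o--o

o-oo----o-o
-oo--oo--oo
oo---o---o-
o--o---o--o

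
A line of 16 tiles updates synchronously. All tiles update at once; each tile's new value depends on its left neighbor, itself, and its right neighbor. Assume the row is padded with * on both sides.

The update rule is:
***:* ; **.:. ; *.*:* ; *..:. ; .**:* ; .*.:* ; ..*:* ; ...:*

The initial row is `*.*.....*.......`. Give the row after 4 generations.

.*****.*********

generation 1: .**.*****.******
generation 2: **.*****.*******
generation 3: *.*****.********
generation 4: .*****.*********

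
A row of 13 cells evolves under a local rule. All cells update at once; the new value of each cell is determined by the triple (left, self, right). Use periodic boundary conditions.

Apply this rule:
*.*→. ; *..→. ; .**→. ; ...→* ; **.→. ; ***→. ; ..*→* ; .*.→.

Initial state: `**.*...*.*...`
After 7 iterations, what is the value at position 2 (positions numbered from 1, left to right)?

iteration 1: .....**....**
iteration 2: .****...***..
iteration 3: *.....**....*
iteration 4: ..****...***.
iteration 5: **.....**....
iteration 6: ...****...***
iteration 7: .**.....**...
position 2 holds *

*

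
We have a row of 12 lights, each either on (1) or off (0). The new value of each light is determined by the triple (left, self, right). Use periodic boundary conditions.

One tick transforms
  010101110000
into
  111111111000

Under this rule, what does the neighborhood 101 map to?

1

At position 2 the neighborhood is 101; the next row has 1 there.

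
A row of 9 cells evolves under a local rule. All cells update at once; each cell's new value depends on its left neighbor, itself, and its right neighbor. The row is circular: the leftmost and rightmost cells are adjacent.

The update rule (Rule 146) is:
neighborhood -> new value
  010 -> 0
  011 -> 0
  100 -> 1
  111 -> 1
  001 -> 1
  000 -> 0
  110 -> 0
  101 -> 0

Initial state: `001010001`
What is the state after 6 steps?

110001010
001010000
010001000
101010100
000000011
100000100

100000100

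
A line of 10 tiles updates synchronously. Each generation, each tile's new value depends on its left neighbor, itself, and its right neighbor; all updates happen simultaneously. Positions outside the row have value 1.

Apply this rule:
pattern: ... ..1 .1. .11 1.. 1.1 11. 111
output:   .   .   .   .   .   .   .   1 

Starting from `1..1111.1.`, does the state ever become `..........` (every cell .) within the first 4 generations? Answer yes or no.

yes

generation 1: ....11....
generation 2: ..........
all cells are . at generation 2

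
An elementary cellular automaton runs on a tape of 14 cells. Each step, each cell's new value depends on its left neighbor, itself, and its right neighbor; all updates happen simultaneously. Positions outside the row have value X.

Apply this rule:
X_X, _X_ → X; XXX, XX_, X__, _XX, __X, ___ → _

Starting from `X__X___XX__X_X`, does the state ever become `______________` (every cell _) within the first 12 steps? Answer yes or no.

___X_______XX_
___X_________X
___X__________
___X__________  (fixed point — unchanged through step 12)
step 12 is ___X__________, still not uniform _

no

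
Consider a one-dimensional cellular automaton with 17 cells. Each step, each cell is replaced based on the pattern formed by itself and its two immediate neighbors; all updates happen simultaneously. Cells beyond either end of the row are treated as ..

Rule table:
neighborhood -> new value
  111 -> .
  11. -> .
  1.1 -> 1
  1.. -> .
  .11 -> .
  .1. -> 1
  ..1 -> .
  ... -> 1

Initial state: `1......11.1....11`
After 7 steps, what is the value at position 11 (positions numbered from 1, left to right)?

1.1111...11.11...
11.....1...1...11
...111.1.1.1.1...
11....11111111.11
...11.........1..
11....1111111.1.1
...11........1111
position 11 holds .

.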